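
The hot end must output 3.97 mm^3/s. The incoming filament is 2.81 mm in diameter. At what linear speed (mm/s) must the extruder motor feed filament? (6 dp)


A = pi*(2.81/2)^2 = 6.201582
v = 3.97 / 6.201582 = 0.640159 mm/s


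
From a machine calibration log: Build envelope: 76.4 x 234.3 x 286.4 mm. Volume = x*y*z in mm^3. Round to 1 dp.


V = 76.4 * 234.3 * 286.4 = 5126708.9 mm^3


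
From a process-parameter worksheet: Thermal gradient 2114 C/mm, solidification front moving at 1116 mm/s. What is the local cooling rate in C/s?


CR = 2114 * 1116 = 2359224 C/s


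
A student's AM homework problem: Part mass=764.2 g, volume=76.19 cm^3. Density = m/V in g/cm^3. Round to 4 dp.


rho = 764.2 / 76.19 = 10.0302 g/cm^3


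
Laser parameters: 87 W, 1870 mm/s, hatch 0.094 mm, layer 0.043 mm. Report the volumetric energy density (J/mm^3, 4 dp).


E = 87 / (1870*0.094*0.043) = 11.5102 J/mm^3


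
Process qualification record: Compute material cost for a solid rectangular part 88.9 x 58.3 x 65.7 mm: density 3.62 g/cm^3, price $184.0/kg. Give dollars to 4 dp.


V = 88.9 * 58.3 * 65.7 = 340514.559 mm^3 = 340.514559 cm^3
Mass = 340.514559 * 3.62 / 1000 = 1.2326627 kg
Cost = 1.2326627 * 184.0 = 226.8099 $


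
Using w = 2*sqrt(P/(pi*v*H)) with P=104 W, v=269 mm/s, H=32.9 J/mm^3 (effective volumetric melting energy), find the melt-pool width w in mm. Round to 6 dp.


w = 2*sqrt(104/(pi*269*32.9)) = 0.12232 mm


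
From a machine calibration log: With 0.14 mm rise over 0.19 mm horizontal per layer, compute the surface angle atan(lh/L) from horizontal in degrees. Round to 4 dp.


angle = atan(0.14/0.19) = 36.3844 degrees


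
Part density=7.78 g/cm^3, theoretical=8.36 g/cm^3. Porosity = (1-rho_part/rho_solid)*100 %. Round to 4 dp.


Porosity = (1-7.78/8.36)*100 = 6.9378 %


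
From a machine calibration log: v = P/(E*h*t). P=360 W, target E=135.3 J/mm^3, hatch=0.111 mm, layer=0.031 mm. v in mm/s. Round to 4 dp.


v = 360 / (135.3*0.111*0.031) = 773.2502 mm/s


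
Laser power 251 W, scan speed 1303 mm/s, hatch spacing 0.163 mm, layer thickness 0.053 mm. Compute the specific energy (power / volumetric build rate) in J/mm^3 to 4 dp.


Build rate = 1303 * 0.163 * 0.053 = 11.256617 mm^3/s
SE = 251 / 11.256617 = 22.298 J/mm^3


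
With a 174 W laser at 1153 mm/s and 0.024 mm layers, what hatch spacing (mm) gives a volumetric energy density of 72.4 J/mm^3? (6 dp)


h = 174 / (72.4*1153*0.024) = 0.08685 mm


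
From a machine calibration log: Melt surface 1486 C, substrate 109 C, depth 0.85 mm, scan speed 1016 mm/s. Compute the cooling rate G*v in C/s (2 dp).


G = (1486-109)/0.85 = 1620.0 C/mm
CR = 1620.0 * 1016 = 1645920.0 C/s


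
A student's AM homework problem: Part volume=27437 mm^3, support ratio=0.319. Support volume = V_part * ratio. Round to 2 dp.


V_support = 27437 * 0.319 = 8752.4 mm^3


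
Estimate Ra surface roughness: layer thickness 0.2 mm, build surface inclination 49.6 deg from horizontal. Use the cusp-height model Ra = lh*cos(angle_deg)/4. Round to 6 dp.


Ra = 0.2 * cos(49.6) / 4 = 0.032406 mm


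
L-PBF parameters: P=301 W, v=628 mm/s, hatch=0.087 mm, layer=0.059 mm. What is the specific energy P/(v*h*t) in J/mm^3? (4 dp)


Build rate = 628 * 0.087 * 0.059 = 3.223524 mm^3/s
SE = 301 / 3.223524 = 93.3761 J/mm^3


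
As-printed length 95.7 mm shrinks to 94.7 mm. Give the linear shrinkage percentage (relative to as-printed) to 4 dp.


Shrinkage = ((95.7-94.7)/95.7)*100 = 1.0449 %


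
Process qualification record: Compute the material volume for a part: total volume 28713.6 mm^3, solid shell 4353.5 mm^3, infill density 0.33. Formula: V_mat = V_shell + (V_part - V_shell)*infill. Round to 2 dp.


V_infill = (28713.6 - 4353.5) * 0.33 = 8038.83
V_total = 4353.5 + 8038.83 = 12392.33 mm^3


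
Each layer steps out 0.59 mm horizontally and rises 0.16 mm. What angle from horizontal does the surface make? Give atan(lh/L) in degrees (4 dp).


angle = atan(0.16/0.59) = 15.1729 degrees


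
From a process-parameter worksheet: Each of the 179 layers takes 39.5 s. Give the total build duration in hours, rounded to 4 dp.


t = 179 * 39.5 / 3600 = 1.964 hrs


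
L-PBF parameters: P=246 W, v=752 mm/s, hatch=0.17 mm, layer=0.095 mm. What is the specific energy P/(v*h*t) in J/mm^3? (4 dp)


Build rate = 752 * 0.17 * 0.095 = 12.1448 mm^3/s
SE = 246 / 12.1448 = 20.2556 J/mm^3


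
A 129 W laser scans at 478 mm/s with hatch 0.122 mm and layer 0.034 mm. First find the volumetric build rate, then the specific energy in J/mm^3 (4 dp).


Build rate = 478 * 0.122 * 0.034 = 1.982744 mm^3/s
SE = 129 / 1.982744 = 65.0613 J/mm^3


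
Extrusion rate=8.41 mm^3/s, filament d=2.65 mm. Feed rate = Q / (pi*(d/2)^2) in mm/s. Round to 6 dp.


A = pi*(2.65/2)^2 = 5.515459
v = 8.41 / 5.515459 = 1.524805 mm/s


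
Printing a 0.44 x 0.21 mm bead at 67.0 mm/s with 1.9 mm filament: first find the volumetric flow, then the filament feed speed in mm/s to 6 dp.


Q = 0.44 * 0.21 * 67.0 = 6.1908 mm^3/s
A_fil = pi*(1.9/2)^2 = 2.83528737 mm^2
v_feed = 6.1908 / 2.83528737 = 2.183482 mm/s


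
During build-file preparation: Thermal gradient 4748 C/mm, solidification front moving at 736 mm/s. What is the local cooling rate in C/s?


CR = 4748 * 736 = 3494528 C/s


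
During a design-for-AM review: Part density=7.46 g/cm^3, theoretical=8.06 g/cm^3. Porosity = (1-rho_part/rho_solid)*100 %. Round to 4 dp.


Porosity = (1-7.46/8.06)*100 = 7.4442 %


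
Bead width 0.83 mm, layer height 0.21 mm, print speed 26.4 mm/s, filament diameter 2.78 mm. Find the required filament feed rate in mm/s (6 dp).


Q = 0.83 * 0.21 * 26.4 = 4.60152 mm^3/s
A_fil = pi*(2.78/2)^2 = 6.06987117 mm^2
v_feed = 4.60152 / 6.06987117 = 0.758092 mm/s


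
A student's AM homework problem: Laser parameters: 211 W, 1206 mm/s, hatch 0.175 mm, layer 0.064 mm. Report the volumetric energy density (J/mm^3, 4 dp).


E = 211 / (1206*0.175*0.064) = 15.6213 J/mm^3


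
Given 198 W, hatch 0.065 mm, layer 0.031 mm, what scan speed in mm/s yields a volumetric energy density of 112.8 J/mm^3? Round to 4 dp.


v = 198 / (112.8*0.065*0.031) = 871.1261 mm/s


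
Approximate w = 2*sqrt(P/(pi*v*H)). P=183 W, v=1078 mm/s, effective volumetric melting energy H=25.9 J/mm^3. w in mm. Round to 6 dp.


w = 2*sqrt(183/(pi*1078*25.9)) = 0.091353 mm


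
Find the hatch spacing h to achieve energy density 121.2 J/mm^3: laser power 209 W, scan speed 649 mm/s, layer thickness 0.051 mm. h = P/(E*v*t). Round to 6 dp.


h = 209 / (121.2*649*0.051) = 0.052099 mm


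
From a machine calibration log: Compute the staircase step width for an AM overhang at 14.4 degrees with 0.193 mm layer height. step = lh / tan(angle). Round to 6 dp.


step = 0.193 / tan(14.4) = 0.751685 mm


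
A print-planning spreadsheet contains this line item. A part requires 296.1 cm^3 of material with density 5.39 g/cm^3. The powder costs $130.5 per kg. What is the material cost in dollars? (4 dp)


Mass = 296.1*5.39/1000 = 1.595979 kg
Cost = 1.595979 * 130.5 = 208.2753 $


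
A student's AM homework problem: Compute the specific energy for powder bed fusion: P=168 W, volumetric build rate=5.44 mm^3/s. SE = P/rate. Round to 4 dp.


SE = 168 / 5.44 = 30.8824 J/mm^3


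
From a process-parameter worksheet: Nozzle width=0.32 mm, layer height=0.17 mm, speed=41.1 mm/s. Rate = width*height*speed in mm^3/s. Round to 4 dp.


Rate = 0.32 * 0.17 * 41.1 = 2.2358 mm^3/s


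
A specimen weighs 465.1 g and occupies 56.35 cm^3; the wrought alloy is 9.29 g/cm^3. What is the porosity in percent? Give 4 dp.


rho_part = 465.1 / 56.35 = 8.25377107 g/cm^3
Porosity = (1 - 8.25377107/9.29)*100 = 11.1542 %


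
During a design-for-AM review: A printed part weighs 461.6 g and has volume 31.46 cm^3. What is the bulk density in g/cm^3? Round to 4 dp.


rho = 461.6 / 31.46 = 14.6726 g/cm^3


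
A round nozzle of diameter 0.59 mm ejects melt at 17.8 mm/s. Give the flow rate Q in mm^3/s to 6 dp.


A = pi*(0.59/2)^2 = 0.2733971 mm^2
Q = 0.2733971 * 17.8 = 4.866468 mm^3/s


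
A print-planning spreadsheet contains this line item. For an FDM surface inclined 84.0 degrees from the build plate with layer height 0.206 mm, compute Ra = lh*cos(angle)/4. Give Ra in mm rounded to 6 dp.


Ra = 0.206 * cos(84.0) / 4 = 0.005383 mm


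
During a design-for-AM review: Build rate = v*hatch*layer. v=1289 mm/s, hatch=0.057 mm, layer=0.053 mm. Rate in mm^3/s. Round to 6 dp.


Rate = 1289 * 0.057 * 0.053 = 3.894069 mm^3/s


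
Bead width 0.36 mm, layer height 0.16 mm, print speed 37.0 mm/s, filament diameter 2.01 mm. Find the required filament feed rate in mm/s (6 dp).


Q = 0.36 * 0.16 * 37.0 = 2.1312 mm^3/s
A_fil = pi*(2.01/2)^2 = 3.17308712 mm^2
v_feed = 2.1312 / 3.17308712 = 0.671649 mm/s


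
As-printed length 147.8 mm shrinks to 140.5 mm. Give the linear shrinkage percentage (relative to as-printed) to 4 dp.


Shrinkage = ((147.8-140.5)/147.8)*100 = 4.9391 %


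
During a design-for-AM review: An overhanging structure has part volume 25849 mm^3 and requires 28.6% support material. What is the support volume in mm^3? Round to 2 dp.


V_support = 25849 * 0.286 = 7392.81 mm^3


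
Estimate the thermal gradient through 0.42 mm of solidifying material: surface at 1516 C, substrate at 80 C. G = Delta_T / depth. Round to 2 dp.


G = (1516-80)/0.42 = 3419.05 C/mm


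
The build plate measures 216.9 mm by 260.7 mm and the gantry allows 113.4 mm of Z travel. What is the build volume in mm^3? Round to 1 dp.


V = 216.9 * 260.7 * 113.4 = 6412297.1 mm^3


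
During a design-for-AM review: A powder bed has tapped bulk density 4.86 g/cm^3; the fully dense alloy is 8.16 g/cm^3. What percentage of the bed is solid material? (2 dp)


Packing = (4.86/8.16)*100 = 59.56 %


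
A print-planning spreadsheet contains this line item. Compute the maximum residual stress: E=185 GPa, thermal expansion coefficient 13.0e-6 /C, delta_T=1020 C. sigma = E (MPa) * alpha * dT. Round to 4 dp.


sigma = 185*1000 * 13.0e-6 * 1020 = 2453.1 MPa


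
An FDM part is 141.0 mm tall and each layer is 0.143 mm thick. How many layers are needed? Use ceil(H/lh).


Layers = ceil(141.0/0.143) = 987


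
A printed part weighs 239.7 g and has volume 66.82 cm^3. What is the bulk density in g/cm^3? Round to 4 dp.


rho = 239.7 / 66.82 = 3.5872 g/cm^3


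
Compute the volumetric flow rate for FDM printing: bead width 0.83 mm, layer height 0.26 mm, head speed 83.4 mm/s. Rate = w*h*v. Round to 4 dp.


Rate = 0.83 * 0.26 * 83.4 = 17.9977 mm^3/s


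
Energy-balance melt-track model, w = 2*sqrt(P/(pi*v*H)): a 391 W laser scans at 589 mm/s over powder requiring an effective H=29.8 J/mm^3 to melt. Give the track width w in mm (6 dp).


w = 2*sqrt(391/(pi*589*29.8)) = 0.168414 mm


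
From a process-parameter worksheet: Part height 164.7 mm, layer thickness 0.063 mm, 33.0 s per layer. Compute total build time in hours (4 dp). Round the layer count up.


Layers = ceil(164.7/0.063) = 2615
t = 2615 * 33.0 / 3600 = 23.9708 hrs


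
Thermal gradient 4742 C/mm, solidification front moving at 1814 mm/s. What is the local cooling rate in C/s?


CR = 4742 * 1814 = 8601988 C/s


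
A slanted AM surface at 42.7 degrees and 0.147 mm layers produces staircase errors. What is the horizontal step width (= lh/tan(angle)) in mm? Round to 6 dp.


step = 0.147 / tan(42.7) = 0.159302 mm


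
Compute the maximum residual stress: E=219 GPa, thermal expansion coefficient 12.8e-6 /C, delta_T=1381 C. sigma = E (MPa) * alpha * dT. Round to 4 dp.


sigma = 219*1000 * 12.8e-6 * 1381 = 3871.2192 MPa


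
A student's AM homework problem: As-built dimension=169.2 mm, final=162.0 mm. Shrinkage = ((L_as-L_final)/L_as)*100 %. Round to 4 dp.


Shrinkage = ((169.2-162.0)/169.2)*100 = 4.2553 %


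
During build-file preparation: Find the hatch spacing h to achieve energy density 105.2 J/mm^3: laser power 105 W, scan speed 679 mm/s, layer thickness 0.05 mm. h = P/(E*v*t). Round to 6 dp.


h = 105 / (105.2*679*0.05) = 0.029399 mm


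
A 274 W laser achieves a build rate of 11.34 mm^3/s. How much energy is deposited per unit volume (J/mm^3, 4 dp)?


SE = 274 / 11.34 = 24.1623 J/mm^3


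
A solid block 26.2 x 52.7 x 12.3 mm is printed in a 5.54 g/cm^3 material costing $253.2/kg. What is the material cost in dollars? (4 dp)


V = 26.2 * 52.7 * 12.3 = 16983.102 mm^3 = 16.983102 cm^3
Mass = 16.983102 * 5.54 / 1000 = 0.09408639 kg
Cost = 0.09408639 * 253.2 = 23.8227 $


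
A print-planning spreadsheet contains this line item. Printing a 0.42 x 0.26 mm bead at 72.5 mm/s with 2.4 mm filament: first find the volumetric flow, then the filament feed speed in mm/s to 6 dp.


Q = 0.42 * 0.26 * 72.5 = 7.917 mm^3/s
A_fil = pi*(2.4/2)^2 = 4.52389342 mm^2
v_feed = 7.917 / 4.52389342 = 1.750041 mm/s


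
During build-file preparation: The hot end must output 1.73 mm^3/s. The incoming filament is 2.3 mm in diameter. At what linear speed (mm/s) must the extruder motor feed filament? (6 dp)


A = pi*(2.3/2)^2 = 4.154756
v = 1.73 / 4.154756 = 0.41639 mm/s


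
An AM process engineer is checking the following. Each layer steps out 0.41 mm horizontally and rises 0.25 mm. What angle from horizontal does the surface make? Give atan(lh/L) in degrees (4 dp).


angle = atan(0.25/0.41) = 31.373 degrees


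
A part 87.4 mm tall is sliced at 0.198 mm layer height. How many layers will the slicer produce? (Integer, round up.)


Layers = ceil(87.4/0.198) = 442


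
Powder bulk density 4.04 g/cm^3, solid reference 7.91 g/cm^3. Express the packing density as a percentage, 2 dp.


Packing = (4.04/7.91)*100 = 51.07 %


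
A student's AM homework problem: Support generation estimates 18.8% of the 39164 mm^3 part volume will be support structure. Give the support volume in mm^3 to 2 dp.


V_support = 39164 * 0.188 = 7362.83 mm^3


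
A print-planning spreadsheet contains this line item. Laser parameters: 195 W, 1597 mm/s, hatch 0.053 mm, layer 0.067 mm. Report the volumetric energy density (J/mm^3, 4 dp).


E = 195 / (1597*0.053*0.067) = 34.3858 J/mm^3


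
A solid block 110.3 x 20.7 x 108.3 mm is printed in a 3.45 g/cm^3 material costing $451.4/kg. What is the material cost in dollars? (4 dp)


V = 110.3 * 20.7 * 108.3 = 247271.643 mm^3 = 247.271643 cm^3
Mass = 247.271643 * 3.45 / 1000 = 0.85308717 kg
Cost = 0.85308717 * 451.4 = 385.0835 $


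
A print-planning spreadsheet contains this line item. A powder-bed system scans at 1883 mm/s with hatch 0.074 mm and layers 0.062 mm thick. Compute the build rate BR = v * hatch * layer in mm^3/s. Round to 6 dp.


Rate = 1883 * 0.074 * 0.062 = 8.639204 mm^3/s


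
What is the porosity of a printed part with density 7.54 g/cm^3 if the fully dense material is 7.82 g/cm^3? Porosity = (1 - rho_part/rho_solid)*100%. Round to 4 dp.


Porosity = (1-7.54/7.82)*100 = 3.5806 %


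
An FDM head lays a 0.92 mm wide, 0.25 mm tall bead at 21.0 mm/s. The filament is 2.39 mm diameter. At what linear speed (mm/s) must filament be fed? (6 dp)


Q = 0.92 * 0.25 * 21.0 = 4.83 mm^3/s
A_fil = pi*(2.39/2)^2 = 4.48627285 mm^2
v_feed = 4.83 / 4.48627285 = 1.076618 mm/s


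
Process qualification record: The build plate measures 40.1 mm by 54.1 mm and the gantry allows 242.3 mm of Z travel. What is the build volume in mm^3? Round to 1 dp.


V = 40.1 * 54.1 * 242.3 = 525648.0 mm^3


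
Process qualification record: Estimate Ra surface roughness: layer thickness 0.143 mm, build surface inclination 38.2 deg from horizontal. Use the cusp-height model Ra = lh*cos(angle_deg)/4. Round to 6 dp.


Ra = 0.143 * cos(38.2) / 4 = 0.028094 mm


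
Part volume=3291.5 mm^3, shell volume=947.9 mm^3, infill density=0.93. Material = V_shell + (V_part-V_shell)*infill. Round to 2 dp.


V_infill = (3291.5 - 947.9) * 0.93 = 2179.55
V_total = 947.9 + 2179.55 = 3127.45 mm^3


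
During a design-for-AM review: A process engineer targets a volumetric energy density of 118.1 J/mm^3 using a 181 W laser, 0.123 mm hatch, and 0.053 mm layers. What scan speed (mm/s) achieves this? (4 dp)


v = 181 / (118.1*0.123*0.053) = 235.0973 mm/s


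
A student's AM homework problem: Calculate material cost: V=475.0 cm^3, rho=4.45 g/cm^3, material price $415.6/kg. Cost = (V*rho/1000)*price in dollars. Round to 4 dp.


Mass = 475.0*4.45/1000 = 2.11375 kg
Cost = 2.11375 * 415.6 = 878.4745 $


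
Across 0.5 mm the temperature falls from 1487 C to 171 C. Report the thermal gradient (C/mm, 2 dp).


G = (1487-171)/0.5 = 2632.0 C/mm


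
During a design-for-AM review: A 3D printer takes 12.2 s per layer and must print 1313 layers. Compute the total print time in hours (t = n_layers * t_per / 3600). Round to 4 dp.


t = 1313 * 12.2 / 3600 = 4.4496 hrs


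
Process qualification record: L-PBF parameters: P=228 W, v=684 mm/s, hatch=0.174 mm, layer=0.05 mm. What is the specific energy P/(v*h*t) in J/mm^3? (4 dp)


Build rate = 684 * 0.174 * 0.05 = 5.9508 mm^3/s
SE = 228 / 5.9508 = 38.3142 J/mm^3


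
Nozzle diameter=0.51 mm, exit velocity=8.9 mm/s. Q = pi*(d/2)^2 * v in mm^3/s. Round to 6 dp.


A = pi*(0.51/2)^2 = 0.20428206 mm^2
Q = 0.20428206 * 8.9 = 1.81811 mm^3/s


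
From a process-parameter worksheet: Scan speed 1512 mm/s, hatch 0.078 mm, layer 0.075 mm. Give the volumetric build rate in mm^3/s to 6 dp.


Rate = 1512 * 0.078 * 0.075 = 8.8452 mm^3/s


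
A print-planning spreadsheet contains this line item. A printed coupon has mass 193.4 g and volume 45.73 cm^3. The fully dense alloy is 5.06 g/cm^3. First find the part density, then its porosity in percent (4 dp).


rho_part = 193.4 / 45.73 = 4.22917122 g/cm^3
Porosity = (1 - 4.22917122/5.06)*100 = 16.4195 %


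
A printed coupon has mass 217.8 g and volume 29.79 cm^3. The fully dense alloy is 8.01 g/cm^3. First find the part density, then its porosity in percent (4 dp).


rho_part = 217.8 / 29.79 = 7.31117825 g/cm^3
Porosity = (1 - 7.31117825/8.01)*100 = 8.7244 %


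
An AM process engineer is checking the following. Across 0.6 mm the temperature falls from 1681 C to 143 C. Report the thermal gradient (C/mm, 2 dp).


G = (1681-143)/0.6 = 2563.33 C/mm


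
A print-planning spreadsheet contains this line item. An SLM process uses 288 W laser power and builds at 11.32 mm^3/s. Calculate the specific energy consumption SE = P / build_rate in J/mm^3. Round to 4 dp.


SE = 288 / 11.32 = 25.4417 J/mm^3


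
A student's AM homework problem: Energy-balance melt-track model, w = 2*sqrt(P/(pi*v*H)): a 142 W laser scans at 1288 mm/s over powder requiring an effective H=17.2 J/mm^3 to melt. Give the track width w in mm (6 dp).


w = 2*sqrt(142/(pi*1288*17.2)) = 0.090339 mm


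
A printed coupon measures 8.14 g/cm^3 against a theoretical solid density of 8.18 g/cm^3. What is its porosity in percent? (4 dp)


Porosity = (1-8.14/8.18)*100 = 0.489 %


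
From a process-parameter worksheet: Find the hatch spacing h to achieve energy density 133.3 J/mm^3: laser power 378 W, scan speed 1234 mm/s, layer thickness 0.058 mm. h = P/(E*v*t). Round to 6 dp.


h = 378 / (133.3*1234*0.058) = 0.03962 mm


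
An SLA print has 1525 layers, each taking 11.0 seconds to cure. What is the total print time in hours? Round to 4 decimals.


t = 1525 * 11.0 / 3600 = 4.6597 hrs


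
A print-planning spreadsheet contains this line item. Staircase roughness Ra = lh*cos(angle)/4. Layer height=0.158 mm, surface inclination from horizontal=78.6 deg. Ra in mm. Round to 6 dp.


Ra = 0.158 * cos(78.6) / 4 = 0.007807 mm


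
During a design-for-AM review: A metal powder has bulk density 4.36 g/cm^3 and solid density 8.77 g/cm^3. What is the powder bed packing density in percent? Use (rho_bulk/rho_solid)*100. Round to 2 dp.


Packing = (4.36/8.77)*100 = 49.71 %


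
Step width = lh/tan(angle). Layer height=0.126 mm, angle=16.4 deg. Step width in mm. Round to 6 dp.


step = 0.126 / tan(16.4) = 0.428111 mm


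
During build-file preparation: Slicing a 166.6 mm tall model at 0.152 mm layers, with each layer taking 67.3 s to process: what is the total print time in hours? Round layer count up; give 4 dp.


Layers = ceil(166.6/0.152) = 1097
t = 1097 * 67.3 / 3600 = 20.5078 hrs


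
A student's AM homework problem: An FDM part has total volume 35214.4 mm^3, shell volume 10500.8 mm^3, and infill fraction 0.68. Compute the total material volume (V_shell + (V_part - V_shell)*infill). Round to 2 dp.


V_infill = (35214.4 - 10500.8) * 0.68 = 16805.25
V_total = 10500.8 + 16805.25 = 27306.05 mm^3


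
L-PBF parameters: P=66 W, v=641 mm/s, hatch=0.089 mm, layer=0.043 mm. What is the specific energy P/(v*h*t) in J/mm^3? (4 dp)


Build rate = 641 * 0.089 * 0.043 = 2.453107 mm^3/s
SE = 66 / 2.453107 = 26.9047 J/mm^3


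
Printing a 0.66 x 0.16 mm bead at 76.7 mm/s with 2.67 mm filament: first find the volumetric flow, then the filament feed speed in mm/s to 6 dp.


Q = 0.66 * 0.16 * 76.7 = 8.09952 mm^3/s
A_fil = pi*(2.67/2)^2 = 5.59902497 mm^2
v_feed = 8.09952 / 5.59902497 = 1.446595 mm/s


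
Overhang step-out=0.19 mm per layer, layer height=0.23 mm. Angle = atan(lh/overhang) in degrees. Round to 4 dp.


angle = atan(0.23/0.19) = 50.4403 degrees


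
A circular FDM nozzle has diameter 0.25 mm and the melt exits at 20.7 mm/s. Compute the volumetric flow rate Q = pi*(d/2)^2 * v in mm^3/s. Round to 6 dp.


A = pi*(0.25/2)^2 = 0.04908739 mm^2
Q = 0.04908739 * 20.7 = 1.016109 mm^3/s


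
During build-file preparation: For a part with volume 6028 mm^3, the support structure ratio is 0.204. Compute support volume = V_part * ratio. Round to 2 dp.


V_support = 6028 * 0.204 = 1229.71 mm^3


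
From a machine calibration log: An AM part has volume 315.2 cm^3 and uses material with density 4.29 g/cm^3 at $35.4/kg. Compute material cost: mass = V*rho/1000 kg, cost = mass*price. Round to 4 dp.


Mass = 315.2*4.29/1000 = 1.352208 kg
Cost = 1.352208 * 35.4 = 47.8682 $


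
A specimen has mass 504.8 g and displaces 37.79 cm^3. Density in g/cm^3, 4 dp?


rho = 504.8 / 37.79 = 13.358 g/cm^3


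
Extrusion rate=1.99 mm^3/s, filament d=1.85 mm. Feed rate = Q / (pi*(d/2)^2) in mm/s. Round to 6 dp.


A = pi*(1.85/2)^2 = 2.688025
v = 1.99 / 2.688025 = 0.74032 mm/s


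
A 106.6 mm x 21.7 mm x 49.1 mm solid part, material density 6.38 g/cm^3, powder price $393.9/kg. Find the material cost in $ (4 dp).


V = 106.6 * 21.7 * 49.1 = 113579.102 mm^3 = 113.579102 cm^3
Mass = 113.579102 * 6.38 / 1000 = 0.72463467 kg
Cost = 0.72463467 * 393.9 = 285.4336 $


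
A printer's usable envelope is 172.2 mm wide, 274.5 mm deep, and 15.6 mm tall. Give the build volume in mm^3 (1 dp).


V = 172.2 * 274.5 * 15.6 = 737394.8 mm^3


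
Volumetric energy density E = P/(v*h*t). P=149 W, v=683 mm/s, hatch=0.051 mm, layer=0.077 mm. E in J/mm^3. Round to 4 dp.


E = 149 / (683*0.051*0.077) = 55.5526 J/mm^3


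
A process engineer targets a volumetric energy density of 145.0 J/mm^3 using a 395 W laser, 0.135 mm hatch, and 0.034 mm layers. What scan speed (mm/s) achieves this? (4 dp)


v = 395 / (145.0*0.135*0.034) = 593.4941 mm/s


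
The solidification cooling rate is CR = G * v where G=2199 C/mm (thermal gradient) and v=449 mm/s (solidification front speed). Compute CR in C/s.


CR = 2199 * 449 = 987351 C/s


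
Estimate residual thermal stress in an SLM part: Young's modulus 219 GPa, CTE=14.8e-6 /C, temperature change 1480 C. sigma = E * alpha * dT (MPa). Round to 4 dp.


sigma = 219*1000 * 14.8e-6 * 1480 = 4796.976 MPa


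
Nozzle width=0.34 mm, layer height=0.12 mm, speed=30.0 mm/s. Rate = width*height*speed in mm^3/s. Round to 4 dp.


Rate = 0.34 * 0.12 * 30.0 = 1.224 mm^3/s


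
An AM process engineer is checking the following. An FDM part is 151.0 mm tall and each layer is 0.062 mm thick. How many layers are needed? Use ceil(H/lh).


Layers = ceil(151.0/0.062) = 2436


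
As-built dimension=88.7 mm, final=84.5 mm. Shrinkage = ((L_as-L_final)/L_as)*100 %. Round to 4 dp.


Shrinkage = ((88.7-84.5)/88.7)*100 = 4.7351 %


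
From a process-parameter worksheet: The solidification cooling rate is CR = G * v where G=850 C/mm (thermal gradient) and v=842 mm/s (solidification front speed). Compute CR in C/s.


CR = 850 * 842 = 715700 C/s


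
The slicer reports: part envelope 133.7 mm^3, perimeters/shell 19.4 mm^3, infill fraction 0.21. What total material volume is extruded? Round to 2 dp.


V_infill = (133.7 - 19.4) * 0.21 = 24.0
V_total = 19.4 + 24.0 = 43.4 mm^3


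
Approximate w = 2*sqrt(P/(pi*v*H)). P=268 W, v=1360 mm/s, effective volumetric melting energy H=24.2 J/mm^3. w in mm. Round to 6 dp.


w = 2*sqrt(268/(pi*1360*24.2)) = 0.101823 mm


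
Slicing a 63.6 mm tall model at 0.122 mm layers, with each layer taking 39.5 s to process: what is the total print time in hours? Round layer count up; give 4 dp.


Layers = ceil(63.6/0.122) = 522
t = 522 * 39.5 / 3600 = 5.7275 hrs


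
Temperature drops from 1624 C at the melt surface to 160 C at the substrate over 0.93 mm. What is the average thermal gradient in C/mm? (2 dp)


G = (1624-160)/0.93 = 1574.19 C/mm


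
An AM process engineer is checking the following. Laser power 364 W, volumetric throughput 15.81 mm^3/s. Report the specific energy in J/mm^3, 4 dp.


SE = 364 / 15.81 = 23.0234 J/mm^3


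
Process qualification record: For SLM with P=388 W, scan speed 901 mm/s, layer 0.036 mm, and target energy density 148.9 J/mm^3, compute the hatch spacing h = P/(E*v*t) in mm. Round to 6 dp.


h = 388 / (148.9*901*0.036) = 0.080336 mm


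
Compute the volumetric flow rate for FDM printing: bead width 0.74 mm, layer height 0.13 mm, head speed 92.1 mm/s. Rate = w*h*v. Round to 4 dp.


Rate = 0.74 * 0.13 * 92.1 = 8.86 mm^3/s


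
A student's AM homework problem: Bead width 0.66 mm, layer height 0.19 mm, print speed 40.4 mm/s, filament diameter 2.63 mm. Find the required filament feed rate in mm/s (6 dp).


Q = 0.66 * 0.19 * 40.4 = 5.06616 mm^3/s
A_fil = pi*(2.63/2)^2 = 5.43252056 mm^2
v_feed = 5.06616 / 5.43252056 = 0.932562 mm/s


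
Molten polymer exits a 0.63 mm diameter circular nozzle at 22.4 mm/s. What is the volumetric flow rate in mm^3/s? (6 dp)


A = pi*(0.63/2)^2 = 0.31172453 mm^2
Q = 0.31172453 * 22.4 = 6.982629 mm^3/s


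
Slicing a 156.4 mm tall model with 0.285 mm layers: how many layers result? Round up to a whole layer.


Layers = ceil(156.4/0.285) = 549


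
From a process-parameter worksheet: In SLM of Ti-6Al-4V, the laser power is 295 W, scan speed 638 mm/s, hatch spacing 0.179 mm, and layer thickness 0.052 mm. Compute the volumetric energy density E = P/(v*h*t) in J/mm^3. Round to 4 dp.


E = 295 / (638*0.179*0.052) = 49.6758 J/mm^3


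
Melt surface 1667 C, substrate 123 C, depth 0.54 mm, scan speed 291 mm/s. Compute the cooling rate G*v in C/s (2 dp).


G = (1667-123)/0.54 = 2859.25925926 C/mm
CR = 2859.25925926 * 291 = 832044.44 C/s


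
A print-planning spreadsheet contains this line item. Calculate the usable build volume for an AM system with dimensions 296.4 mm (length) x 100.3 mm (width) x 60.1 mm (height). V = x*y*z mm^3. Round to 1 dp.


V = 296.4 * 100.3 * 60.1 = 1786708.1 mm^3


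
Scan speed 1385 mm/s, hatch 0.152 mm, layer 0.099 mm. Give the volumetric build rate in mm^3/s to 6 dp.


Rate = 1385 * 0.152 * 0.099 = 20.84148 mm^3/s


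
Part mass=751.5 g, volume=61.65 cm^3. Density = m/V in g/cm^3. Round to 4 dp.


rho = 751.5 / 61.65 = 12.1898 g/cm^3


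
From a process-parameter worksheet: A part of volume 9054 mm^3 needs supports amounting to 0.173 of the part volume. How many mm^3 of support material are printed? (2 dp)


V_support = 9054 * 0.173 = 1566.34 mm^3


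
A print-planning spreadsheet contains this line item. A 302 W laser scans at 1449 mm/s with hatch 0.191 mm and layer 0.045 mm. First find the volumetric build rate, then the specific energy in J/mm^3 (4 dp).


Build rate = 1449 * 0.191 * 0.045 = 12.454155 mm^3/s
SE = 302 / 12.454155 = 24.2489 J/mm^3


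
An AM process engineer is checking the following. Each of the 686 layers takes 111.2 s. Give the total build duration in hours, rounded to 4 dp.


t = 686 * 111.2 / 3600 = 21.1898 hrs


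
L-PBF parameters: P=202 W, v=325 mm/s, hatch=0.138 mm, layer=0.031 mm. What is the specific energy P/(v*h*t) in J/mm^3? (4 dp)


Build rate = 325 * 0.138 * 0.031 = 1.39035 mm^3/s
SE = 202 / 1.39035 = 145.2872 J/mm^3


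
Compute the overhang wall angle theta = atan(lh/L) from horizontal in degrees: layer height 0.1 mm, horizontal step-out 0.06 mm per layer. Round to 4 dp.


angle = atan(0.1/0.06) = 59.0362 degrees


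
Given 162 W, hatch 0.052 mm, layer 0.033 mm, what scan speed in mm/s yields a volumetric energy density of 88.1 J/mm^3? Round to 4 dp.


v = 162 / (88.1*0.052*0.033) = 1071.5731 mm/s


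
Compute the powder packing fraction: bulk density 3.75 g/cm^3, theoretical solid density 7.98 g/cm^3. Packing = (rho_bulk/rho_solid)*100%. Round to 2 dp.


Packing = (3.75/7.98)*100 = 46.99 %


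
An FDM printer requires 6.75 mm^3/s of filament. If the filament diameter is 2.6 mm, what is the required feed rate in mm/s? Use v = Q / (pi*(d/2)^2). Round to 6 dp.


A = pi*(2.6/2)^2 = 5.309292
v = 6.75 / 5.309292 = 1.271356 mm/s


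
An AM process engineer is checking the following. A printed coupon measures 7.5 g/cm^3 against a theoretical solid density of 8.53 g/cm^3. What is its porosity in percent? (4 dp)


Porosity = (1-7.5/8.53)*100 = 12.075 %


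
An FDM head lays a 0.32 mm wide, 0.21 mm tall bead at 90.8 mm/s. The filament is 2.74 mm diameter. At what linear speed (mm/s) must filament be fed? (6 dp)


Q = 0.32 * 0.21 * 90.8 = 6.10176 mm^3/s
A_fil = pi*(2.74/2)^2 = 5.89645525 mm^2
v_feed = 6.10176 / 5.89645525 = 1.034818 mm/s


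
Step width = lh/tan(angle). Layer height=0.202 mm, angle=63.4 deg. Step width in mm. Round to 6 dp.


step = 0.202 / tan(63.4) = 0.101154 mm


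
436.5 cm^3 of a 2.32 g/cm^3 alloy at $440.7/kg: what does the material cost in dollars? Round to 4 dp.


Mass = 436.5*2.32/1000 = 1.01268 kg
Cost = 1.01268 * 440.7 = 446.2881 $


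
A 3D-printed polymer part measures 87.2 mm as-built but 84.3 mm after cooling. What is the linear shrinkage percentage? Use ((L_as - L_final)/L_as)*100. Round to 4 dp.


Shrinkage = ((87.2-84.3)/87.2)*100 = 3.3257 %


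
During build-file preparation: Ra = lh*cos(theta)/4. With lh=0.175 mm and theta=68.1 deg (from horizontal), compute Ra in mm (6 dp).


Ra = 0.175 * cos(68.1) / 4 = 0.016318 mm


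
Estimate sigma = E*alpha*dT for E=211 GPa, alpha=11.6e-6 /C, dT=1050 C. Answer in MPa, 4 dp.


sigma = 211*1000 * 11.6e-6 * 1050 = 2569.98 MPa


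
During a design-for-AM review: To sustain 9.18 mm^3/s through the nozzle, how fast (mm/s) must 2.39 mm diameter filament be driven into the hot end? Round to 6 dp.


A = pi*(2.39/2)^2 = 4.486273
v = 9.18 / 4.486273 = 2.046242 mm/s


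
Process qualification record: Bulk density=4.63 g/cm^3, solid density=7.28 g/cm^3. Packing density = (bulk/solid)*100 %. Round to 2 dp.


Packing = (4.63/7.28)*100 = 63.6 %


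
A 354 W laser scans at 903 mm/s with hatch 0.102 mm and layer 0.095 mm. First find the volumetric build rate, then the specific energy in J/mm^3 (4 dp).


Build rate = 903 * 0.102 * 0.095 = 8.75007 mm^3/s
SE = 354 / 8.75007 = 40.4568 J/mm^3


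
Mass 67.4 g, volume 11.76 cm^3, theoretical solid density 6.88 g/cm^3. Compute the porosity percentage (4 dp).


rho_part = 67.4 / 11.76 = 5.73129252 g/cm^3
Porosity = (1 - 5.73129252/6.88)*100 = 16.6963 %


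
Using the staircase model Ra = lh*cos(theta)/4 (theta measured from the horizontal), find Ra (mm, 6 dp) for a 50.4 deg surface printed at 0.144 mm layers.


Ra = 0.144 * cos(50.4) / 4 = 0.022947 mm


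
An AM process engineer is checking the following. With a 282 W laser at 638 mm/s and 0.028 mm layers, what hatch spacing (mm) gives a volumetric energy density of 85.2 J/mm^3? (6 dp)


h = 282 / (85.2*638*0.028) = 0.185281 mm


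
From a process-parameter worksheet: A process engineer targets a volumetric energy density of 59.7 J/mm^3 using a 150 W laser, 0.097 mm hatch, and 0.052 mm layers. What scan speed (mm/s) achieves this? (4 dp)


v = 150 / (59.7*0.097*0.052) = 498.129 mm/s


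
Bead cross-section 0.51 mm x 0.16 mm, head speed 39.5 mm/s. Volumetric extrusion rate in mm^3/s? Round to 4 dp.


Rate = 0.51 * 0.16 * 39.5 = 3.2232 mm^3/s


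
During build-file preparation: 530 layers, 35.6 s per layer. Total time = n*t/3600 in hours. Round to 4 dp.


t = 530 * 35.6 / 3600 = 5.2411 hrs


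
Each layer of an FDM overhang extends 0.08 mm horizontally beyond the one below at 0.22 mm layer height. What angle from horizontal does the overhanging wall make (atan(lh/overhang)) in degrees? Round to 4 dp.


angle = atan(0.22/0.08) = 70.0169 degrees


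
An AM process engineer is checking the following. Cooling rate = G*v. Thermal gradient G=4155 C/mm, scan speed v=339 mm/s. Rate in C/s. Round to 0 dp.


CR = 4155 * 339 = 1408545 C/s


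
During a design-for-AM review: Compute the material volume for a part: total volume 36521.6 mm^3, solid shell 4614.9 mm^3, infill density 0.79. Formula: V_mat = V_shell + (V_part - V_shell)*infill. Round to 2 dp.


V_infill = (36521.6 - 4614.9) * 0.79 = 25206.29
V_total = 4614.9 + 25206.29 = 29821.19 mm^3


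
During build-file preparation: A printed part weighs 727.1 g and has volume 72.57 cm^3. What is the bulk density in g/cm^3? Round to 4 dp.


rho = 727.1 / 72.57 = 10.0193 g/cm^3


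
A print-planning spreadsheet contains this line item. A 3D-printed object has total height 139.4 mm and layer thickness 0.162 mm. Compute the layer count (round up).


Layers = ceil(139.4/0.162) = 861


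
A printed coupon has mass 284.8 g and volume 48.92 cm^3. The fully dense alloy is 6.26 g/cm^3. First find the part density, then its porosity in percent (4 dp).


rho_part = 284.8 / 48.92 = 5.8217498 g/cm^3
Porosity = (1 - 5.8217498/6.26)*100 = 7.0008 %


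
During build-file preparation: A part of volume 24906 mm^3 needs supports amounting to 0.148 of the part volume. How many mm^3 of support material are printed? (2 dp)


V_support = 24906 * 0.148 = 3686.09 mm^3


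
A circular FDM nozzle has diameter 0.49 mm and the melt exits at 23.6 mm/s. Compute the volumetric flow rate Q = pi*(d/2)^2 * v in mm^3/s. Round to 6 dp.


A = pi*(0.49/2)^2 = 0.1885741 mm^2
Q = 0.1885741 * 23.6 = 4.450349 mm^3/s


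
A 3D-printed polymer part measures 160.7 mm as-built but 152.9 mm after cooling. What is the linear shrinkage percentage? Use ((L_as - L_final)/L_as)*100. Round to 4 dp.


Shrinkage = ((160.7-152.9)/160.7)*100 = 4.8538 %


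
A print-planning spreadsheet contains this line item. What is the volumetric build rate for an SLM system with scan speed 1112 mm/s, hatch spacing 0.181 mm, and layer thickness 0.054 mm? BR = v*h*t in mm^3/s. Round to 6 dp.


Rate = 1112 * 0.181 * 0.054 = 10.868688 mm^3/s


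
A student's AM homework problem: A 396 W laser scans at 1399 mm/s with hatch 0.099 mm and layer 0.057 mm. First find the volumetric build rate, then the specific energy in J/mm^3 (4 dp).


Build rate = 1399 * 0.099 * 0.057 = 7.894557 mm^3/s
SE = 396 / 7.894557 = 50.1611 J/mm^3


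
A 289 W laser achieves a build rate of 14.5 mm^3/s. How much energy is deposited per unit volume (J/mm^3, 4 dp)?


SE = 289 / 14.5 = 19.931 J/mm^3


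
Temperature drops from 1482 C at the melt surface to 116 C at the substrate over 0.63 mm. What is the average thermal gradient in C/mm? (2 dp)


G = (1482-116)/0.63 = 2168.25 C/mm


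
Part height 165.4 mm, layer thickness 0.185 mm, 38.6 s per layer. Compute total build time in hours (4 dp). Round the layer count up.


Layers = ceil(165.4/0.185) = 895
t = 895 * 38.6 / 3600 = 9.5964 hrs


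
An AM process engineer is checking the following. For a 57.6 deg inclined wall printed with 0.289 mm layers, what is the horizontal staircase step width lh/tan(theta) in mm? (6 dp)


step = 0.289 / tan(57.6) = 0.183405 mm


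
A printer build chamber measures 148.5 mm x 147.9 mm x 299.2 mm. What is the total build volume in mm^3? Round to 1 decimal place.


V = 148.5 * 147.9 * 299.2 = 6571374.5 mm^3


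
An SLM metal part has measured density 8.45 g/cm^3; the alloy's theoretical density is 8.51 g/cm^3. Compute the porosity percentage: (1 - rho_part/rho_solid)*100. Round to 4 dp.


Porosity = (1-8.45/8.51)*100 = 0.7051 %


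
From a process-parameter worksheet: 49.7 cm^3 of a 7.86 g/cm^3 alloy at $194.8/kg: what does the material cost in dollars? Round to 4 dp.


Mass = 49.7*7.86/1000 = 0.390642 kg
Cost = 0.390642 * 194.8 = 76.0971 $


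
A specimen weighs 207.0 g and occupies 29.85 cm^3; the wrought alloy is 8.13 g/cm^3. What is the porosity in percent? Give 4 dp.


rho_part = 207.0 / 29.85 = 6.93467337 g/cm^3
Porosity = (1 - 6.93467337/8.13)*100 = 14.7027 %


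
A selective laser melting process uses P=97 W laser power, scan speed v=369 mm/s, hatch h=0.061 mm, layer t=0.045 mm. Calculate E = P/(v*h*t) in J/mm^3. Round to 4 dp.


E = 97 / (369*0.061*0.045) = 95.7642 J/mm^3


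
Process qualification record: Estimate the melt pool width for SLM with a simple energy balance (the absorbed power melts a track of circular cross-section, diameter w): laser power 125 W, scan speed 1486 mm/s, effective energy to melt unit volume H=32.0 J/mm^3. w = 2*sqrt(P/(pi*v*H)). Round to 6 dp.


w = 2*sqrt(125/(pi*1486*32.0)) = 0.057853 mm


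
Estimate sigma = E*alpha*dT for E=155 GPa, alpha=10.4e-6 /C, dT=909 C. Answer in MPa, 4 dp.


sigma = 155*1000 * 10.4e-6 * 909 = 1465.308 MPa


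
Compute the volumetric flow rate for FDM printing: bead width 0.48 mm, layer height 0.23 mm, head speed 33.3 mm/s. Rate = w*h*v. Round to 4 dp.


Rate = 0.48 * 0.23 * 33.3 = 3.6763 mm^3/s


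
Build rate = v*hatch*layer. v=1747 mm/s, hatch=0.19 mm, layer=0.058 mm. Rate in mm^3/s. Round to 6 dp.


Rate = 1747 * 0.19 * 0.058 = 19.25194 mm^3/s


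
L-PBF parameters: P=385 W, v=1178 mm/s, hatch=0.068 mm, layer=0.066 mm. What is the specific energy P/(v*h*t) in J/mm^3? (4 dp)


Build rate = 1178 * 0.068 * 0.066 = 5.286864 mm^3/s
SE = 385 / 5.286864 = 72.822 J/mm^3


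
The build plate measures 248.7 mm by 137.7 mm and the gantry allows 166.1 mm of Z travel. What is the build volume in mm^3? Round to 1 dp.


V = 248.7 * 137.7 * 166.1 = 5688258.9 mm^3


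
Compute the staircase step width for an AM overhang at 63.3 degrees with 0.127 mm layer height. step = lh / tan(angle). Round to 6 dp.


step = 0.127 / tan(63.3) = 0.063874 mm


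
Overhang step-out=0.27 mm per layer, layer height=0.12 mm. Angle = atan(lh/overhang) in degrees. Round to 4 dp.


angle = atan(0.12/0.27) = 23.9625 degrees


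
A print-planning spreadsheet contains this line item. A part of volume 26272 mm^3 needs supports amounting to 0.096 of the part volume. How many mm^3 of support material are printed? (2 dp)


V_support = 26272 * 0.096 = 2522.11 mm^3


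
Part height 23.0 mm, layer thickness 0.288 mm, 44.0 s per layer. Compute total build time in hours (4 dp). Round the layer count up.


Layers = ceil(23.0/0.288) = 80
t = 80 * 44.0 / 3600 = 0.9778 hrs


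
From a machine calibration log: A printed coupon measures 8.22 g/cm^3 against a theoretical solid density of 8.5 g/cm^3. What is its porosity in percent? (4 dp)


Porosity = (1-8.22/8.5)*100 = 3.2941 %
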